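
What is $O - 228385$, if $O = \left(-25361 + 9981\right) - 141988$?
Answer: $-385753$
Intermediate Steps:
$O = -157368$ ($O = -15380 - 141988 = -157368$)
$O - 228385 = -157368 - 228385 = -385753$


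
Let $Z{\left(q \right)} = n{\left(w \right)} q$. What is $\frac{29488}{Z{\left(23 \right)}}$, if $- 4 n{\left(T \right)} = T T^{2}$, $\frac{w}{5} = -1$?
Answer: $\frac{117952}{2875} \approx 41.027$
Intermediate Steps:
$w = -5$ ($w = 5 \left(-1\right) = -5$)
$n{\left(T \right)} = - \frac{T^{3}}{4}$ ($n{\left(T \right)} = - \frac{T T^{2}}{4} = - \frac{T^{3}}{4}$)
$Z{\left(q \right)} = \frac{125 q}{4}$ ($Z{\left(q \right)} = - \frac{\left(-5\right)^{3}}{4} q = \left(- \frac{1}{4}\right) \left(-125\right) q = \frac{125 q}{4}$)
$\frac{29488}{Z{\left(23 \right)}} = \frac{29488}{\frac{125}{4} \cdot 23} = \frac{29488}{\frac{2875}{4}} = 29488 \cdot \frac{4}{2875} = \frac{117952}{2875}$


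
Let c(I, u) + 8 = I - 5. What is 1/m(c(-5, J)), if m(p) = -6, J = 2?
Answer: -⅙ ≈ -0.16667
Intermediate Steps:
c(I, u) = -13 + I (c(I, u) = -8 + (I - 5) = -8 + (-5 + I) = -13 + I)
1/m(c(-5, J)) = 1/(-6) = -⅙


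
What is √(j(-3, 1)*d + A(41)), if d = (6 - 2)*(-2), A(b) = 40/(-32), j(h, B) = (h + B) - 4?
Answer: √187/2 ≈ 6.8374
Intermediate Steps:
j(h, B) = -4 + B + h (j(h, B) = (B + h) - 4 = -4 + B + h)
A(b) = -5/4 (A(b) = 40*(-1/32) = -5/4)
d = -8 (d = 4*(-2) = -8)
√(j(-3, 1)*d + A(41)) = √((-4 + 1 - 3)*(-8) - 5/4) = √(-6*(-8) - 5/4) = √(48 - 5/4) = √(187/4) = √187/2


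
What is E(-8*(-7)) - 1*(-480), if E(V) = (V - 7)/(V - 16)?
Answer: 19249/40 ≈ 481.23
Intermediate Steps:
E(V) = (-7 + V)/(-16 + V)
E(-8*(-7)) - 1*(-480) = (-7 - 8*(-7))/(-16 - 8*(-7)) - 1*(-480) = (-7 + 56)/(-16 + 56) + 480 = 49/40 + 480 = 19249/40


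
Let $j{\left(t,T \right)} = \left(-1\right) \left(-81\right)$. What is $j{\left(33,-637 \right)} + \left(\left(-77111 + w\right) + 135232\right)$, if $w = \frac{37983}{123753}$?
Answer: $\frac{2400903363}{41251} \approx 58202.0$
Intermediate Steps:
$j{\left(t,T \right)} = 81$
$w = \frac{12661}{41251}$ ($w = 37983 \cdot \frac{1}{123753} = \frac{12661}{41251} \approx 0.30693$)
$j{\left(33,-637 \right)} + \left(\left(-77111 + w\right) + 135232\right) = 81 + \left(\left(-77111 + \frac{12661}{41251}\right) + 135232\right) = 81 + \left(- \frac{3180893200}{41251} + 135232\right) = 81 + \frac{2397562032}{41251} = \frac{2400903363}{41251}$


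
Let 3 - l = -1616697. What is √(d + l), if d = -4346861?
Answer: I*√2730161 ≈ 1652.3*I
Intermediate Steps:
l = 1616700 (l = 3 - 1*(-1616697) = 3 + 1616697 = 1616700)
√(d + l) = √(-4346861 + 1616700) = √(-2730161) = I*√2730161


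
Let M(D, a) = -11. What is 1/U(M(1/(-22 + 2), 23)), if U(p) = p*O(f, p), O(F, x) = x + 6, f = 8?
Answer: 1/55 ≈ 0.018182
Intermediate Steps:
O(F, x) = 6 + x
U(p) = p*(6 + p)
1/U(M(1/(-22 + 2), 23)) = 1/(-11*(6 - 11)) = 1/(-11*(-5)) = 1/55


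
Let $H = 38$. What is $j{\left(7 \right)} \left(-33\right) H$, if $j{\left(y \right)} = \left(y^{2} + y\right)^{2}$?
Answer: $-3932544$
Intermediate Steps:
$j{\left(y \right)} = \left(y + y^{2}\right)^{2}$
$j{\left(7 \right)} \left(-33\right) H = 7^{2} \left(1 + 7\right)^{2} \left(-33\right) 38 = 49 \cdot 8^{2} \left(-33\right) 38 = 49 \cdot 64 \left(-33\right) 38 = 3136 \left(-33\right) 38 = \left(-103488\right) 38 = -3932544$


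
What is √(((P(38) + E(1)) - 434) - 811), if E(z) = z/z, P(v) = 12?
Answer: 4*I*√77 ≈ 35.1*I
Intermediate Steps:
E(z) = 1
√(((P(38) + E(1)) - 434) - 811) = √(((12 + 1) - 434) - 811) = √((13 - 434) - 811) = √(-421 - 811) = √(-1232) = 4*I*√77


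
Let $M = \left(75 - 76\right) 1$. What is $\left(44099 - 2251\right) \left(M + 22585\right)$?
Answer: $945095232$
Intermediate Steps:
$M = -1$ ($M = \left(-1\right) 1 = -1$)
$\left(44099 - 2251\right) \left(M + 22585\right) = \left(44099 - 2251\right) \left(-1 + 22585\right) = 41848 \cdot 22584 = 945095232$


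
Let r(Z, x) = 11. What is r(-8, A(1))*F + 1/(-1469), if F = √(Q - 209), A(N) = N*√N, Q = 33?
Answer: -1/1469 + 44*I*√11 ≈ -0.00068074 + 145.93*I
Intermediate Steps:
A(N) = N^(3/2)
F = 4*I*√11 (F = √(33 - 209) = √(-176) = 4*I*√11 ≈ 13.266*I)
r(-8, A(1))*F + 1/(-1469) = 11*(4*I*√11) + 1/(-1469) = 44*I*√11 - 1/1469 = -1/1469 + 44*I*√11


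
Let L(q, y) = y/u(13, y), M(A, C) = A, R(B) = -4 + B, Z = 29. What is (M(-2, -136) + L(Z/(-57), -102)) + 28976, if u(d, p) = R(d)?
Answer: 86888/3 ≈ 28963.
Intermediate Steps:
u(d, p) = -4 + d
L(q, y) = y/9 (L(q, y) = y/(-4 + 13) = y/9)
(M(-2, -136) + L(Z/(-57), -102)) + 28976 = (-2 + (⅑)*(-102)) + 28976 = (-2 - 34/3) + 28976 = -40/3 + 28976 = 86888/3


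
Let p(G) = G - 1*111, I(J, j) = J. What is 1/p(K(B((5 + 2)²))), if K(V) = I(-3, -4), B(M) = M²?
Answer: -1/114 ≈ -0.0087719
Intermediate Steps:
K(V) = -3
p(G) = -111 + G (p(G) = G - 111 = -111 + G)
1/p(K(B((5 + 2)²))) = 1/(-111 - 3) = 1/(-114) = -1/114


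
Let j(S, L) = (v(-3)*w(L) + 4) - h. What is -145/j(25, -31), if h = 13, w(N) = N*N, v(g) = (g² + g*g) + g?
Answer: -145/14406 ≈ -0.010065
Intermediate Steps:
v(g) = g + 2*g² (v(g) = (g² + g²) + g = 2*g² + g = g + 2*g²)
w(N) = N²
j(S, L) = -9 + 15*L² (j(S, L) = ((-3*(1 + 2*(-3)))*L² + 4) - 1*13 = ((-3*(1 - 6))*L² + 4) - 13 = ((-3*(-5))*L² + 4) - 13 = (15*L² + 4) - 13 = (4 + 15*L²) - 13 = -9 + 15*L²)
-145/j(25, -31) = -145/(-9 + 15*(-31)²) = -145/(-9 + 15*961) = -145/(-9 + 14415) = -145/14406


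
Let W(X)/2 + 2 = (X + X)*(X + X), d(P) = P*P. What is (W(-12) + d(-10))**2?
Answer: 1557504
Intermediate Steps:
d(P) = P**2
W(X) = -4 + 8*X**2 (W(X) = -4 + 2*((X + X)*(X + X)) = -4 + 2*((2*X)*(2*X)) = -4 + 2*(4*X**2) = -4 + 8*X**2)
(W(-12) + d(-10))**2 = ((-4 + 8*(-12)**2) + (-10)**2)**2 = ((-4 + 8*144) + 100)**2 = ((-4 + 1152) + 100)**2 = (1148 + 100)**2 = 1248**2 = 1557504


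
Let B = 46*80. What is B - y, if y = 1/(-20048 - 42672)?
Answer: 230809601/62720 ≈ 3680.0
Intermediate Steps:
B = 3680
y = -1/62720 (y = 1/(-62720) = -1/62720 ≈ -1.5944e-5)
B - y = 3680 - 1*(-1/62720) = 3680 + 1/62720 = 230809601/62720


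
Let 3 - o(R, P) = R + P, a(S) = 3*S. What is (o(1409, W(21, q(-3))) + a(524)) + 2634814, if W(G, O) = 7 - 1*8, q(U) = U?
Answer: 2634981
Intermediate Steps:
W(G, O) = -1 (W(G, O) = 7 - 8 = -1)
o(R, P) = 3 - P - R (o(R, P) = 3 - (R + P) = 3 - (P + R) = 3 + (-P - R) = 3 - P - R)
(o(1409, W(21, q(-3))) + a(524)) + 2634814 = ((3 - 1*(-1) - 1*1409) + 3*524) + 2634814 = ((3 + 1 - 1409) + 1572) + 2634814 = (-1405 + 1572) + 2634814 = 167 + 2634814 = 2634981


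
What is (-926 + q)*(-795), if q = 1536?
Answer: -484950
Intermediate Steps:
(-926 + q)*(-795) = (-926 + 1536)*(-795) = 610*(-795) = -484950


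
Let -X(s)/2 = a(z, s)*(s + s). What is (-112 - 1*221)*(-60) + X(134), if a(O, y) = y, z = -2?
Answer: -51844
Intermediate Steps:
X(s) = -4*s² (X(s) = -2*s*(s + s) = -2*s*2*s = -4*s²)
(-112 - 1*221)*(-60) + X(134) = (-112 - 1*221)*(-60) - 4*134² = (-112 - 221)*(-60) - 4*17956 = -333*(-60) - 71824 = 19980 - 71824 = -51844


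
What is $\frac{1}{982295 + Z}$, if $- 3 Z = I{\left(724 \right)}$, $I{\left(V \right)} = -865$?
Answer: $\frac{3}{2947750} \approx 1.0177 \cdot 10^{-6}$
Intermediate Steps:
$Z = \frac{865}{3}$ ($Z = \left(- \frac{1}{3}\right) \left(-865\right) = \frac{865}{3} \approx 288.33$)
$\frac{1}{982295 + Z} = \frac{1}{982295 + \frac{865}{3}} = \frac{1}{\frac{2947750}{3}} = \frac{3}{2947750}$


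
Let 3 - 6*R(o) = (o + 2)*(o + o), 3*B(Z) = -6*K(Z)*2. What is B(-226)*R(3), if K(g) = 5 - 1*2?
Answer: 54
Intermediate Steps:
K(g) = 3 (K(g) = 5 - 2 = 3)
B(Z) = -12 (B(Z) = (-6*3*2)/3 = (-18*2)/3 = (⅓)*(-36) = -12)
R(o) = ½ - o*(2 + o)/3 (R(o) = ½ - (o + 2)*(o + o)/6 = ½ - (2 + o)*2*o/6 = ½ - o*(2 + o)/3)
B(-226)*R(3) = -12*(½ - ⅔*3 - ⅓*3²) = -12*(½ - 2 - ⅓*9) = -12*(½ - 2 - 3) = -12*(-9/2) = 54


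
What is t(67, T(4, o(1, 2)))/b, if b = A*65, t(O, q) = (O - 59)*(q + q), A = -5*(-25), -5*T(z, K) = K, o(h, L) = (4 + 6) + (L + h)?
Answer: -16/3125 ≈ -0.0051200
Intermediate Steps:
o(h, L) = 10 + L + h (o(h, L) = 10 + (L + h) = 10 + L + h)
T(z, K) = -K/5
A = 125
t(O, q) = 2*q*(-59 + O) (t(O, q) = (-59 + O)*(2*q) = 2*q*(-59 + O))
b = 8125 (b = 125*65 = 8125)
t(67, T(4, o(1, 2)))/b = (2*(-(10 + 2 + 1)/5)*(-59 + 67))/8125 = (2*(-1/5*13)*8)*(1/8125) = (2*(-13/5)*8)*(1/8125) = -208/5*1/8125 = -16/3125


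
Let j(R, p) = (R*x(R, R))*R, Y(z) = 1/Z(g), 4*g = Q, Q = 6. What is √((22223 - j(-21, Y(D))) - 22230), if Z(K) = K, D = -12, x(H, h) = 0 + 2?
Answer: I*√889 ≈ 29.816*I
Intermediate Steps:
g = 3/2 (g = (¼)*6 = 3/2 ≈ 1.5000)
x(H, h) = 2
Y(z) = ⅔ (Y(z) = 1/(3/2) = ⅔)
j(R, p) = 2*R² (j(R, p) = (R*2)*R = (2*R)*R = 2*R²)
√((22223 - j(-21, Y(D))) - 22230) = √((22223 - 2*(-21)²) - 22230) = √((22223 - 2*441) - 22230) = √((22223 - 1*882) - 22230) = √((22223 - 882) - 22230) = √(21341 - 22230) = √(-889) = I*√889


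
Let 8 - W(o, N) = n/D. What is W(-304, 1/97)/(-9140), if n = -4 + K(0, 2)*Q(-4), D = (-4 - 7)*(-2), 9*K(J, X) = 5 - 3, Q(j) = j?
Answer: -37/41130 ≈ -0.00089959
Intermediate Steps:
K(J, X) = 2/9 (K(J, X) = (5 - 3)/9 = (⅑)*2 = 2/9)
D = 22 (D = -11*(-2) = 22)
n = -44/9 (n = -4 + (2/9)*(-4) = -4 - 8/9 = -44/9 ≈ -4.8889)
W(o, N) = 74/9 (W(o, N) = 8 - (-44)/(9*22) = 8 - 1*(-2/9) = 8 + 2/9 = 74/9)
W(-304, 1/97)/(-9140) = (74/9)/(-9140) = (74/9)*(-1/9140) = -37/41130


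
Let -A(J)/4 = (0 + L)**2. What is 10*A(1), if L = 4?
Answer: -640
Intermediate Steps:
A(J) = -64 (A(J) = -4*(0 + 4)**2 = -4*4**2 = -4*16 = -64)
10*A(1) = 10*(-64) = -640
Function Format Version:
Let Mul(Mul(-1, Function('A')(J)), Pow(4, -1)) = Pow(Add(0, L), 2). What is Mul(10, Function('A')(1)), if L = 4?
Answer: -640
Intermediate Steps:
Function('A')(J) = -64 (Function('A')(J) = Mul(-4, Pow(Add(0, 4), 2)) = Mul(-4, Pow(4, 2)) = Mul(-4, 16) = -64)
Mul(10, Function('A')(1)) = Mul(10, -64) = -640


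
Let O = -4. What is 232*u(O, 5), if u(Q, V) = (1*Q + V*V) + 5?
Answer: 6032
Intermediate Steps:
u(Q, V) = 5 + Q + V² (u(Q, V) = (Q + V²) + 5 = 5 + Q + V²)
232*u(O, 5) = 232*(5 - 4 + 5²) = 232*(5 - 4 + 25) = 232*26 = 6032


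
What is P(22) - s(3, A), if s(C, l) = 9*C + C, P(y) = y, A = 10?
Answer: -8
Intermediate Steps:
s(C, l) = 10*C
P(22) - s(3, A) = 22 - 10*3 = 22 - 1*30 = 22 - 30 = -8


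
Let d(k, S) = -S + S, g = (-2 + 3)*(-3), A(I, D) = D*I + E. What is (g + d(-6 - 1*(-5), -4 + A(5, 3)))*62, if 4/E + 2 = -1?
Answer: -186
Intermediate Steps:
E = -4/3 (E = 4/(-2 - 1) = 4/(-3) = 4*(-1/3) = -4/3 ≈ -1.3333)
A(I, D) = -4/3 + D*I (A(I, D) = D*I - 4/3 = -4/3 + D*I)
g = -3 (g = 1*(-3) = -3)
d(k, S) = 0
(g + d(-6 - 1*(-5), -4 + A(5, 3)))*62 = (-3 + 0)*62 = -3*62 = -186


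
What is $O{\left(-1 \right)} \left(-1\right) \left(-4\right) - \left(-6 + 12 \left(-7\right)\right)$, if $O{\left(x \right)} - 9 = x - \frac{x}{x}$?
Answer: $118$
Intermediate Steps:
$O{\left(x \right)} = 8 + x$ ($O{\left(x \right)} = 9 + \left(x - \frac{x}{x}\right) = 9 + \left(x - 1\right) = 9 + \left(-1 + x\right) = 8 + x$)
$O{\left(-1 \right)} \left(-1\right) \left(-4\right) - \left(-6 + 12 \left(-7\right)\right) = \left(8 - 1\right) \left(-1\right) \left(-4\right) - \left(-6 + 12 \left(-7\right)\right) = 7 \left(-1\right) \left(-4\right) - \left(-6 - 84\right) = \left(-7\right) \left(-4\right) - -90 = 28 + 90 = 118$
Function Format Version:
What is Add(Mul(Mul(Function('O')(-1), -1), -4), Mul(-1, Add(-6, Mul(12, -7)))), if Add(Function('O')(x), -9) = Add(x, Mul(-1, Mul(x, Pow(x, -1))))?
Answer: 118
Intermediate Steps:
Function('O')(x) = Add(8, x) (Function('O')(x) = Add(9, Add(x, Mul(-1, Mul(x, Pow(x, -1))))) = Add(9, Add(x, Mul(-1, 1))) = Add(9, Add(x, -1)) = Add(9, Add(-1, x)) = Add(8, x))
Add(Mul(Mul(Function('O')(-1), -1), -4), Mul(-1, Add(-6, Mul(12, -7)))) = Add(Mul(Mul(Add(8, -1), -1), -4), Mul(-1, Add(-6, Mul(12, -7)))) = Add(Mul(Mul(7, -1), -4), Mul(-1, Add(-6, -84))) = Add(Mul(-7, -4), Mul(-1, -90)) = Add(28, 90) = 118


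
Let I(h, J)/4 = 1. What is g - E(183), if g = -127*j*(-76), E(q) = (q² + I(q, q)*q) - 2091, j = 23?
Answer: 189866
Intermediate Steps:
I(h, J) = 4 (I(h, J) = 4*1 = 4)
E(q) = -2091 + q² + 4*q (E(q) = (q² + 4*q) - 2091 = -2091 + q² + 4*q)
g = 221996 (g = -127*23*(-76) = -2921*(-76) = 221996)
g - E(183) = 221996 - (-2091 + 183² + 4*183) = 221996 - (-2091 + 33489 + 732) = 221996 - 1*32130 = 221996 - 32130 = 189866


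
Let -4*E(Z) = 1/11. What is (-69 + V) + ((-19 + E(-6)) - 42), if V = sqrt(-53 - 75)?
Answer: -5721/44 + 8*I*sqrt(2) ≈ -130.02 + 11.314*I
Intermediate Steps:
E(Z) = -1/44 (E(Z) = -1/4/11 = -1/4*1/11 = -1/44)
V = 8*I*sqrt(2) (V = sqrt(-128) = 8*I*sqrt(2) ≈ 11.314*I)
(-69 + V) + ((-19 + E(-6)) - 42) = (-69 + 8*I*sqrt(2)) + ((-19 - 1/44) - 42) = (-69 + 8*I*sqrt(2)) + (-837/44 - 42) = (-69 + 8*I*sqrt(2)) - 2685/44 = -5721/44 + 8*I*sqrt(2)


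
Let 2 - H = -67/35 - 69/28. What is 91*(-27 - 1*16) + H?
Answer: -546927/140 ≈ -3906.6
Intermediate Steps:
H = 893/140 (H = 2 - (-67/35 - 69/28) = 2 - 1*(-613/140) = 2 + 613/140 = 893/140 ≈ 6.3786)
91*(-27 - 1*16) + H = 91*(-27 - 1*16) + 893/140 = 91*(-27 - 16) + 893/140 = 91*(-43) + 893/140 = -3913 + 893/140 = -546927/140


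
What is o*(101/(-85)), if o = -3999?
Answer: 403899/85 ≈ 4751.8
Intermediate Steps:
o*(101/(-85)) = -403899/(-85) = -403899*(-1)/85 = -3999*(-101/85) = 403899/85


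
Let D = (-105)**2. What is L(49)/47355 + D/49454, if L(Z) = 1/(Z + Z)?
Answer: 12791189801/57376407165 ≈ 0.22293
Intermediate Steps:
D = 11025
L(Z) = 1/(2*Z)
L(49)/47355 + D/49454 = ((1/2)/49)/47355 + 11025/49454 = ((1/2)*(1/49))*(1/47355) + 11025*(1/49454) = (1/98)*(1/47355) + 11025/49454 = 1/4640790 + 11025/49454 = 12791189801/57376407165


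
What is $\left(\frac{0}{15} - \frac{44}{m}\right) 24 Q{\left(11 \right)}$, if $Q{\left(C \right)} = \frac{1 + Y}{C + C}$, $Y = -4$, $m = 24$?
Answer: $6$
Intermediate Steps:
$Q{\left(C \right)} = - \frac{3}{2 C}$ ($Q{\left(C \right)} = \frac{1 - 4}{C + C} = - \frac{3}{2 C}$)
$\left(\frac{0}{15} - \frac{44}{m}\right) 24 Q{\left(11 \right)} = \left(\frac{0}{15} - \frac{44}{24}\right) 24 \left(- \frac{3}{2 \cdot 11}\right) = \left(0 \cdot \frac{1}{15} - \frac{11}{6}\right) 24 \left(\left(- \frac{3}{2}\right) \frac{1}{11}\right) = \left(0 - \frac{11}{6}\right) 24 \left(- \frac{3}{22}\right) = \left(- \frac{11}{6}\right) 24 \left(- \frac{3}{22}\right) = \left(-44\right) \left(- \frac{3}{22}\right) = 6$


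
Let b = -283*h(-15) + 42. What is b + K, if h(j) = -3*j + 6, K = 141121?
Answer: 126730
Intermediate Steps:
h(j) = 6 - 3*j
b = -14391 (b = -283*(6 - 3*(-15)) + 42 = -283*(6 + 45) + 42 = -283*51 + 42 = -14433 + 42 = -14391)
b + K = -14391 + 141121 = 126730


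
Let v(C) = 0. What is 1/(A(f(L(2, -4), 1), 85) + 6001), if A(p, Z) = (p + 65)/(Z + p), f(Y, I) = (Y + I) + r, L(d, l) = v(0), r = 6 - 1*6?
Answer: 43/258076 ≈ 0.00016662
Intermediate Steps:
r = 0 (r = 6 - 6 = 0)
L(d, l) = 0
f(Y, I) = I + Y (f(Y, I) = (Y + I) + 0 = (I + Y) + 0 = I + Y)
A(p, Z) = (65 + p)/(Z + p)
1/(A(f(L(2, -4), 1), 85) + 6001) = 1/((65 + (1 + 0))/(85 + (1 + 0)) + 6001) = 1/((65 + 1)/(85 + 1) + 6001) = 1/(66/86 + 6001) = 1/((1/86)*66 + 6001) = 1/(33/43 + 6001) = 1/(258076/43) = 43/258076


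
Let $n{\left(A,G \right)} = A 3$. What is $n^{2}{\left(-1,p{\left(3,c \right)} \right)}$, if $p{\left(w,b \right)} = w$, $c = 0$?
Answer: $9$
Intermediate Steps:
$n{\left(A,G \right)} = 3 A$
$n^{2}{\left(-1,p{\left(3,c \right)} \right)} = \left(3 \left(-1\right)\right)^{2} = \left(-3\right)^{2} = 9$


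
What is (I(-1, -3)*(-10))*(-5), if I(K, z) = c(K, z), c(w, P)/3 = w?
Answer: -150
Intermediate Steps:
c(w, P) = 3*w
I(K, z) = 3*K
(I(-1, -3)*(-10))*(-5) = ((3*(-1))*(-10))*(-5) = -3*(-10)*(-5) = 30*(-5) = -150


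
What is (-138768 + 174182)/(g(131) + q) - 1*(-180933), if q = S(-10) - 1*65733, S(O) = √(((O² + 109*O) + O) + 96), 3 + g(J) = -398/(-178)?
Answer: 6192608125067324167/34226075753609 - 561028588*I*√226/34226075753609 ≈ 1.8093e+5 - 0.00024642*I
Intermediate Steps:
g(J) = -68/89 (g(J) = -3 - 398/(-178) = -3 - 398*(-1/178) = -3 + 199/89 = -68/89)
S(O) = √(96 + O² + 110*O) (S(O) = √((O² + 110*O) + 96) = √(96 + O² + 110*O))
q = -65733 + 2*I*√226 (q = √(96 + (-10)² + 110*(-10)) - 1*65733 = √(96 + 100 - 1100) - 65733 = √(-904) - 65733 = 2*I*√226 - 65733 = -65733 + 2*I*√226 ≈ -65733.0 + 30.067*I)
(-138768 + 174182)/(g(131) + q) - 1*(-180933) = (-138768 + 174182)/(-68/89 + (-65733 + 2*I*√226)) - 1*(-180933) = 35414/(-5850305/89 + 2*I*√226) + 180933 = 180933 + 35414/(-5850305/89 + 2*I*√226)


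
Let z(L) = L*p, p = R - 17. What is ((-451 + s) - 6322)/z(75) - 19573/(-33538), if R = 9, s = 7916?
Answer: -4431689/3353800 ≈ -1.3214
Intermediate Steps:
p = -8 (p = 9 - 17 = -8)
z(L) = -8*L (z(L) = L*(-8) = -8*L)
((-451 + s) - 6322)/z(75) - 19573/(-33538) = ((-451 + 7916) - 6322)/((-8*75)) - 19573/(-33538) = (7465 - 6322)/(-600) - 19573*(-1/33538) = 1143*(-1/600) + 19573/33538 = -381/200 + 19573/33538 = -4431689/3353800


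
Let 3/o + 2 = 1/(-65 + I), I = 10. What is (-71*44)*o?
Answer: 171820/37 ≈ 4643.8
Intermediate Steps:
o = -55/37 (o = 3/(-2 + 1/(-65 + 10)) = 3/(-2 + 1/(-55)) = 3/(-2 - 1/55) = 3/(-111/55) = 3*(-55/111) = -55/37 ≈ -1.4865)
(-71*44)*o = -71*44*(-55/37) = -3124*(-55/37) = 171820/37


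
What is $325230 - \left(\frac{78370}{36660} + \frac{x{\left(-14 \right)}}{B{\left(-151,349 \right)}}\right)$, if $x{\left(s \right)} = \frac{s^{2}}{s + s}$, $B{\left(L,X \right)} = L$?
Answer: $\frac{180035061131}{553566} \approx 3.2523 \cdot 10^{5}$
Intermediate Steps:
$x{\left(s \right)} = \frac{s}{2}$ ($x{\left(s \right)} = \frac{s^{2}}{2 s} = s^{2} \frac{1}{2 s} = \frac{s}{2}$)
$325230 - \left(\frac{78370}{36660} + \frac{x{\left(-14 \right)}}{B{\left(-151,349 \right)}}\right) = 325230 - \left(\frac{78370}{36660} + \frac{\frac{1}{2} \left(-14\right)}{-151}\right) = 325230 - \left(78370 \cdot \frac{1}{36660} - - \frac{7}{151}\right) = 325230 - \left(\frac{7837}{3666} + \frac{7}{151}\right) = 325230 - \frac{1209049}{553566} = \frac{180035061131}{553566}$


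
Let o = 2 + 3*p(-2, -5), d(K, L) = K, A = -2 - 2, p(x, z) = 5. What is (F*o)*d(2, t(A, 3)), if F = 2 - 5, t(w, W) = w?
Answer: -102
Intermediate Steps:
A = -4
o = 17 (o = 2 + 3*5 = 2 + 15 = 17)
F = -3
(F*o)*d(2, t(A, 3)) = -3*17*2 = -51*2 = -102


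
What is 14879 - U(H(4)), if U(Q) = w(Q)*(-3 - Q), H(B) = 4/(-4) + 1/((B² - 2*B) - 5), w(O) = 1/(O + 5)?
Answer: 193434/13 ≈ 14880.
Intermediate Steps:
w(O) = 1/(5 + O)
H(B) = -1 + 1/(-5 + B² - 2*B) (H(B) = 4*(-¼) + 1/(-5 + B² - 2*B) = -1 + 1/(-5 + B² - 2*B))
U(Q) = (-3 - Q)/(5 + Q)
14879 - U(H(4)) = 14879 - (-3 - (-6 + 4² - 2*4)/(5 - 1*4² + 2*4))/(5 + (-6 + 4² - 2*4)/(5 - 1*4² + 2*4)) = 14879 - (-3 - (-6 + 16 - 8)/(5 - 1*16 + 8))/(5 + (-6 + 16 - 8)/(5 - 1*16 + 8)) = 14879 - (-3 - 2/(5 - 16 + 8))/(5 + 2/(5 - 16 + 8)) = 14879 - (-3 - 2/(-3))/(5 + 2/(-3)) = 14879 - (-3 - (-1)*2/3)/(5 - ⅓*2) = 14879 - (-3 - 1*(-⅔))/(5 - ⅔) = 14879 - (-3 + ⅔)/13/3 = 14879 - 3*(-7)/(13*3) = 14879 - 1*(-7/13) = 14879 + 7/13 = 193434/13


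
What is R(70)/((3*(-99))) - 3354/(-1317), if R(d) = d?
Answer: 301316/130383 ≈ 2.3110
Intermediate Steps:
R(70)/((3*(-99))) - 3354/(-1317) = 70/((3*(-99))) - 3354/(-1317) = 70/(-297) - 3354*(-1/1317) = 70*(-1/297) + 1118/439 = -70/297 + 1118/439 = 301316/130383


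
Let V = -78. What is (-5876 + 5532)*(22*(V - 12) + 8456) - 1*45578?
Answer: -2273322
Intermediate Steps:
(-5876 + 5532)*(22*(V - 12) + 8456) - 1*45578 = (-5876 + 5532)*(22*(-78 - 12) + 8456) - 1*45578 = -344*(22*(-90) + 8456) - 45578 = -344*(-1980 + 8456) - 45578 = -344*6476 - 45578 = -2227744 - 45578 = -2273322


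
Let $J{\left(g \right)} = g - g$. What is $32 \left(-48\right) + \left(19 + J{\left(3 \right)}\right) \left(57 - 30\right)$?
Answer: $-1023$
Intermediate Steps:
$J{\left(g \right)} = 0$
$32 \left(-48\right) + \left(19 + J{\left(3 \right)}\right) \left(57 - 30\right) = 32 \left(-48\right) + \left(19 + 0\right) \left(57 - 30\right) = -1536 + 19 \cdot 27 = -1536 + 513 = -1023$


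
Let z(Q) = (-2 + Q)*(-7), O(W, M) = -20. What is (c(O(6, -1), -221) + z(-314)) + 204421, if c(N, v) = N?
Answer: 206613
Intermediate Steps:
z(Q) = 14 - 7*Q
(c(O(6, -1), -221) + z(-314)) + 204421 = (-20 + (14 - 7*(-314))) + 204421 = (-20 + (14 + 2198)) + 204421 = (-20 + 2212) + 204421 = 2192 + 204421 = 206613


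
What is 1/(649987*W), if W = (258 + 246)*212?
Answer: 1/69449810976 ≈ 1.4399e-11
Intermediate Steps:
W = 106848 (W = 504*212 = 106848)
1/(649987*W) = 1/(649987*106848) = (1/649987)*(1/106848) = 1/69449810976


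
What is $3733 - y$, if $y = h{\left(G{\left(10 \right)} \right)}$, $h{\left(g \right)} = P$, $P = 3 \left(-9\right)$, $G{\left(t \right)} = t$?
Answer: $3760$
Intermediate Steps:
$P = -27$
$h{\left(g \right)} = -27$
$y = -27$
$3733 - y = 3733 - -27 = 3733 + 27 = 3760$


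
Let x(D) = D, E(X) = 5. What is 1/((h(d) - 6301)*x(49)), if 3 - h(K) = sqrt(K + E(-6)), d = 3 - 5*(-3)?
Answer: -6298/1943574269 + sqrt(23)/1943574269 ≈ -3.2380e-6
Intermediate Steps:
d = 18 (d = 3 + 15 = 18)
h(K) = 3 - sqrt(5 + K) (h(K) = 3 - sqrt(K + 5) = 3 - sqrt(5 + K))
1/((h(d) - 6301)*x(49)) = 1/((3 - sqrt(5 + 18)) - 6301*49) = (1/49)/((3 - sqrt(23)) - 6301) = (1/49)/(-6298 - sqrt(23)) = 1/(49*(-6298 - sqrt(23)))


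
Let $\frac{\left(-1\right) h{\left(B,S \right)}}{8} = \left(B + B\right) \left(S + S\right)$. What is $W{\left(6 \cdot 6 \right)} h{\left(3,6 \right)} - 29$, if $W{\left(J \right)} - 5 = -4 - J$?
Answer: $20131$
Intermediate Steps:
$W{\left(J \right)} = 1 - J$ ($W{\left(J \right)} = 5 - \left(4 + J\right) = 1 - J$)
$h{\left(B,S \right)} = - 32 B S$ ($h{\left(B,S \right)} = - 8 \left(B + B\right) \left(S + S\right) = - 8 \cdot 2 B 2 S = - 8 \cdot 4 B S = - 32 B S$)
$W{\left(6 \cdot 6 \right)} h{\left(3,6 \right)} - 29 = \left(1 - 6 \cdot 6\right) \left(\left(-32\right) 3 \cdot 6\right) - 29 = \left(1 - 36\right) \left(-576\right) - 29 = \left(-35\right) \left(-576\right) - 29 = 20160 - 29 = 20131$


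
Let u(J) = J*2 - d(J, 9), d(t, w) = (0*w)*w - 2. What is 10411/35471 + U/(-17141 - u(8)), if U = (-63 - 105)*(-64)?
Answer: -202741843/608646889 ≈ -0.33310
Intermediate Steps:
d(t, w) = -2 (d(t, w) = 0*w - 2 = 0 - 2 = -2)
u(J) = 2 + 2*J (u(J) = J*2 - 1*(-2) = 2*J + 2 = 2 + 2*J)
U = 10752 (U = -168*(-64) = 10752)
10411/35471 + U/(-17141 - u(8)) = 10411/35471 + 10752/(-17141 - (2 + 2*8)) = 10411*(1/35471) + 10752/(-17141 - (2 + 16)) = 10411/35471 + 10752/(-17141 - 1*18) = 10411/35471 + 10752/(-17141 - 18) = 10411/35471 + 10752/(-17159) = 10411/35471 + 10752*(-1/17159) = 10411/35471 - 10752/17159 = -202741843/608646889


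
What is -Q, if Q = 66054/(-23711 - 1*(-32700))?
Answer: -654/89 ≈ -7.3483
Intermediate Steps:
Q = 654/89 (Q = 66054/(-23711 + 32700) = 66054/8989 = 66054*(1/8989) = 654/89 ≈ 7.3483)
-Q = -1*654/89 = -654/89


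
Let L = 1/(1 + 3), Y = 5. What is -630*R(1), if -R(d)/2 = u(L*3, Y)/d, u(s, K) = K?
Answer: 6300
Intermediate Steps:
L = 1/4 ≈ 0.25000
R(d) = -10/d
-630*R(1) = -(-6300)/1 = -(-6300) = -630*(-10) = 6300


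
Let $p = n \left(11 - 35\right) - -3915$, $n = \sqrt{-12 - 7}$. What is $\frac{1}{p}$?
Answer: $\frac{435}{1704241} + \frac{8 i \sqrt{19}}{5112723} \approx 0.00025525 + 6.8205 \cdot 10^{-6} i$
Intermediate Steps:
$n = i \sqrt{19}$ ($n = \sqrt{-19} = i \sqrt{19} \approx 4.3589 i$)
$p = 3915 - 24 i \sqrt{19}$ ($p = i \sqrt{19} \left(11 - 35\right) - -3915 = i \sqrt{19} \left(-24\right) + 3915 = - 24 i \sqrt{19} + 3915 = 3915 - 24 i \sqrt{19} \approx 3915.0 - 104.61 i$)
$\frac{1}{p} = \frac{1}{3915 - 24 i \sqrt{19}}$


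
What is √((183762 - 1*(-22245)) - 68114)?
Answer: √137893 ≈ 371.34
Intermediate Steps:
√((183762 - 1*(-22245)) - 68114) = √((183762 + 22245) - 68114) = √(206007 - 68114) = √137893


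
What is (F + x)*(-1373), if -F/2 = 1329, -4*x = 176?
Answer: 3709846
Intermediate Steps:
x = -44 (x = -¼*176 = -44)
F = -2658 (F = -2*1329 = -2658)
(F + x)*(-1373) = (-2658 - 44)*(-1373) = -2702*(-1373) = 3709846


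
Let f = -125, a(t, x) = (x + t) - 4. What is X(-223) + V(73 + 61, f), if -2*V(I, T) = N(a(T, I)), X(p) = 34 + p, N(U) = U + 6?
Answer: -389/2 ≈ -194.50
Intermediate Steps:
a(t, x) = -4 + t + x (a(t, x) = (t + x) - 4 = -4 + t + x)
N(U) = 6 + U
V(I, T) = -1 - I/2 - T/2 (V(I, T) = -(6 + (-4 + T + I))/2 = -(6 + (-4 + I + T))/2 = -(2 + I + T)/2 = -1 - I/2 - T/2)
X(-223) + V(73 + 61, f) = (34 - 223) + (-1 - (73 + 61)/2 - ½*(-125)) = -189 + (-1 - ½*134 + 125/2) = -189 + (-1 - 67 + 125/2) = -189 - 11/2 = -389/2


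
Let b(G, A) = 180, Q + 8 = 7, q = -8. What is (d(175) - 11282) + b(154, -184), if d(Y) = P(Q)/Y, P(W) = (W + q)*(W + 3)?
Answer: -1942868/175 ≈ -11102.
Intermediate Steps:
Q = -1 (Q = -8 + 7 = -1)
P(W) = (-8 + W)*(3 + W) (P(W) = (W - 8)*(W + 3) = (-8 + W)*(3 + W))
d(Y) = -18/Y (d(Y) = (-24 + (-1)² - 5*(-1))/Y = (-24 + 1 + 5)/Y = -18/Y)
(d(175) - 11282) + b(154, -184) = (-18/175 - 11282) + 180 = -1974368/175 + 180 = -1942868/175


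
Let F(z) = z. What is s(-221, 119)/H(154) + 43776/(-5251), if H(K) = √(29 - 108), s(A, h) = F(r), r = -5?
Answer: -43776/5251 + 5*I*√79/79 ≈ -8.3367 + 0.56254*I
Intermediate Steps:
s(A, h) = -5
H(K) = I*√79 (H(K) = √(-79) = I*√79)
s(-221, 119)/H(154) + 43776/(-5251) = -5*(-I*√79/79) + 43776/(-5251) = -(-5)*I*√79/79 + 43776*(-1/5251) = 5*I*√79/79 - 43776/5251 = -43776/5251 + 5*I*√79/79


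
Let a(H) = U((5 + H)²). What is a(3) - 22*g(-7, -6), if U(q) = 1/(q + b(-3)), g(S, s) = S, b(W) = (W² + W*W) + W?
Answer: 12167/79 ≈ 154.01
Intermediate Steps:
b(W) = W + 2*W² (b(W) = (W² + W²) + W = 2*W² + W = W + 2*W²)
U(q) = 1/(15 + q) (U(q) = 1/(q - 3*(1 + 2*(-3))) = 1/(q - 3*(1 - 6)) = 1/(q - 3*(-5)) = 1/(q + 15) = 1/(15 + q))
a(H) = 1/(15 + (5 + H)²)
a(3) - 22*g(-7, -6) = 1/(15 + (5 + 3)²) - 22*(-7) = 1/(15 + 8²) + 154 = 1/(15 + 64) + 154 = 1/79 + 154 = 12167/79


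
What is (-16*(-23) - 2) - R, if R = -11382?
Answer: 11748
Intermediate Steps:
(-16*(-23) - 2) - R = (-16*(-23) - 2) - 1*(-11382) = (368 - 2) + 11382 = 366 + 11382 = 11748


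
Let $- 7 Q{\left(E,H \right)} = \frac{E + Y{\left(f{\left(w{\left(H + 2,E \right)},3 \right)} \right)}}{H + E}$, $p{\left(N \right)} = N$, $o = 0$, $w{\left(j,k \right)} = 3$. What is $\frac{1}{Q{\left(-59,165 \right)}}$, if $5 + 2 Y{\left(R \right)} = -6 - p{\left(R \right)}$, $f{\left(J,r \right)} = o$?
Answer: $\frac{1484}{129} \approx 11.504$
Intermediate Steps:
$f{\left(J,r \right)} = 0$
$Y{\left(R \right)} = - \frac{11}{2} - \frac{R}{2}$ ($Y{\left(R \right)} = - \frac{5}{2} + \frac{-6 - R}{2} = - \frac{5}{2} - \left(3 + \frac{R}{2}\right) = - \frac{11}{2} - \frac{R}{2}$)
$Q{\left(E,H \right)} = - \frac{- \frac{11}{2} + E}{7 \left(E + H\right)}$ ($Q{\left(E,H \right)} = - \frac{\left(E - \frac{11}{2}\right) \frac{1}{H + E}}{7} = - \frac{\left(E + \left(- \frac{11}{2} + 0\right)\right) \frac{1}{E + H}}{7} = - \frac{\left(E - \frac{11}{2}\right) \frac{1}{E + H}}{7} = - \frac{\left(- \frac{11}{2} + E\right) \frac{1}{E + H}}{7} = - \frac{\frac{1}{E + H} \left(- \frac{11}{2} + E\right)}{7} = - \frac{- \frac{11}{2} + E}{7 \left(E + H\right)}$)
$\frac{1}{Q{\left(-59,165 \right)}} = \frac{1}{\frac{1}{-59 + 165} \left(\frac{11}{14} - - \frac{59}{7}\right)} = \frac{1}{\frac{1}{106} \left(\frac{11}{14} + \frac{59}{7}\right)} = \frac{1}{\frac{1}{106} \cdot \frac{129}{14}} = \frac{1}{\frac{129}{1484}} = \frac{1484}{129}$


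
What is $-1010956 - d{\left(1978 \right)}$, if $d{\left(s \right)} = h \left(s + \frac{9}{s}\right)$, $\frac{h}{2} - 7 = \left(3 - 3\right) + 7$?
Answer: $- \frac{1054610386}{989} \approx -1.0663 \cdot 10^{6}$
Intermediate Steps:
$h = 28$ ($h = 14 + 2 \left(\left(3 - 3\right) + 7\right) = 14 + 2 \left(0 + 7\right) = 14 + 2 \cdot 7 = 14 + 14 = 28$)
$d{\left(s \right)} = 28 s + \frac{252}{s}$ ($d{\left(s \right)} = 28 \left(s + \frac{9}{s}\right) = 28 s + \frac{252}{s}$)
$-1010956 - d{\left(1978 \right)} = -1010956 - \left(28 \cdot 1978 + \frac{252}{1978}\right) = -1010956 - \left(55384 + 252 \cdot \frac{1}{1978}\right) = -1010956 - \left(55384 + \frac{126}{989}\right) = -1010956 - \frac{54774902}{989} = - \frac{1054610386}{989}$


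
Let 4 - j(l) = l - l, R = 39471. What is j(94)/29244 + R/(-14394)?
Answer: -96186029/35078178 ≈ -2.7420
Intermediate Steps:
j(l) = 4 (j(l) = 4 - (l - l) = 4 - 1*0 = 4 + 0 = 4)
j(94)/29244 + R/(-14394) = 4/29244 + 39471/(-14394) = 4*(1/29244) + 39471*(-1/14394) = 1/7311 - 13157/4798 = -96186029/35078178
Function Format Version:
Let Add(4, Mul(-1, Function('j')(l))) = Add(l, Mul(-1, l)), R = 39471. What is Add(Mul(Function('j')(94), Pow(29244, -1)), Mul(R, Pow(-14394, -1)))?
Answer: Rational(-96186029, 35078178) ≈ -2.7420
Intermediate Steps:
Function('j')(l) = 4 (Function('j')(l) = Add(4, Mul(-1, Add(l, Mul(-1, l)))) = Add(4, Mul(-1, 0)) = Add(4, 0) = 4)
Add(Mul(Function('j')(94), Pow(29244, -1)), Mul(R, Pow(-14394, -1))) = Add(Mul(4, Pow(29244, -1)), Mul(39471, Pow(-14394, -1))) = Add(Mul(4, Rational(1, 29244)), Mul(39471, Rational(-1, 14394))) = Add(Rational(1, 7311), Rational(-13157, 4798)) = Rational(-96186029, 35078178)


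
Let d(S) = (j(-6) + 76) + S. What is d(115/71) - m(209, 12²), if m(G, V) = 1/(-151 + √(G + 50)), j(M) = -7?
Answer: 113036309/1600482 + √259/22542 ≈ 70.627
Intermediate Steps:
d(S) = 69 + S (d(S) = (-7 + 76) + S = 69 + S)
m(G, V) = 1/(-151 + √(50 + G))
d(115/71) - m(209, 12²) = (69 + 115/71) - 1/(-151 + √(50 + 209)) = (69 + 115*(1/71)) - 1/(-151 + √259) = (69 + 115/71) - 1/(-151 + √259) = 5014/71 - 1/(-151 + √259)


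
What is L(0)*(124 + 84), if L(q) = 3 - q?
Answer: 624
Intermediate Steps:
L(0)*(124 + 84) = (3 - 1*0)*(124 + 84) = (3 + 0)*208 = 3*208 = 624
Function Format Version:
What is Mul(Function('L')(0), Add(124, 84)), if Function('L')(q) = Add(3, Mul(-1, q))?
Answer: 624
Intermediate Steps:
Mul(Function('L')(0), Add(124, 84)) = Mul(Add(3, Mul(-1, 0)), Add(124, 84)) = Mul(Add(3, 0), 208) = Mul(3, 208) = 624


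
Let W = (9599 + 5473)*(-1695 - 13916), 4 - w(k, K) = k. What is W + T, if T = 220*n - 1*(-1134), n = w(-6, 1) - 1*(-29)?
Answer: -235279278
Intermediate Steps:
w(k, K) = 4 - k
n = 39 (n = (4 - 1*(-6)) - 1*(-29) = (4 + 6) + 29 = 10 + 29 = 39)
T = 9714 (T = 220*39 - 1*(-1134) = 8580 + 1134 = 9714)
W = -235288992 (W = 15072*(-15611) = -235288992)
W + T = -235288992 + 9714 = -235279278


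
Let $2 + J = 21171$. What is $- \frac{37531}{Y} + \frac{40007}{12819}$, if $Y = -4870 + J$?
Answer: $\frac{56988068}{69645627} \approx 0.81826$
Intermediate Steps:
$J = 21169$ ($J = -2 + 21171 = 21169$)
$Y = 16299$ ($Y = -4870 + 21169 = 16299$)
$- \frac{37531}{Y} + \frac{40007}{12819} = - \frac{37531}{16299} + \frac{40007}{12819} = \frac{56988068}{69645627}$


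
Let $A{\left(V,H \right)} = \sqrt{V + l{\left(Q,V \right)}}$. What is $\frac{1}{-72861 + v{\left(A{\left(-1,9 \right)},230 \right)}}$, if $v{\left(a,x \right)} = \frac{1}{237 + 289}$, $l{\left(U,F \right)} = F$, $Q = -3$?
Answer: $- \frac{526}{38324885} \approx -1.3725 \cdot 10^{-5}$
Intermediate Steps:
$A{\left(V,H \right)} = \sqrt{2} \sqrt{V}$ ($A{\left(V,H \right)} = \sqrt{V + V} = \sqrt{2 V} = \sqrt{2} \sqrt{V}$)
$v{\left(a,x \right)} = \frac{1}{526}$
$\frac{1}{-72861 + v{\left(A{\left(-1,9 \right)},230 \right)}} = \frac{1}{-72861 + \frac{1}{526}} = \frac{1}{- \frac{38324885}{526}} = - \frac{526}{38324885}$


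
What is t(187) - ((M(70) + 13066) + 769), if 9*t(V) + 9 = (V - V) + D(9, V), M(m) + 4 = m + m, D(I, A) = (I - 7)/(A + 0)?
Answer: -23514874/1683 ≈ -13972.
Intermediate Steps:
D(I, A) = (-7 + I)/A
M(m) = -4 + 2*m (M(m) = -4 + (m + m) = -4 + 2*m)
t(V) = -1 + 2/(9*V) (t(V) = -1 + ((V - V) + (-7 + 9)/V)/9 = -1 + (0 + 2/V)/9 = -1 + (2/V)/9 = -1 + 2/(9*V))
t(187) - ((M(70) + 13066) + 769) = (2/9 - 1*187)/187 - (((-4 + 2*70) + 13066) + 769) = (2/9 - 187)/187 - (((-4 + 140) + 13066) + 769) = (1/187)*(-1681/9) - ((136 + 13066) + 769) = -1681/1683 - (13202 + 769) = -1681/1683 - 1*13971 = -1681/1683 - 13971 = -23514874/1683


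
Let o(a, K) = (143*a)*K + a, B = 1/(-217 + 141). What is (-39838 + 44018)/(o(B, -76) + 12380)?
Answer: 317680/951747 ≈ 0.33379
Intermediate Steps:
B = -1/76 (B = 1/(-76) = -1/76 ≈ -0.013158)
o(a, K) = a + 143*K*a (o(a, K) = 143*K*a + a = a + 143*K*a)
(-39838 + 44018)/(o(B, -76) + 12380) = (-39838 + 44018)/(-(1 + 143*(-76))/76 + 12380) = 4180/(-(1 - 10868)/76 + 12380) = 4180/(-1/76*(-10867) + 12380) = 4180/(10867/76 + 12380) = 4180/(951747/76) = 4180*(76/951747) = 317680/951747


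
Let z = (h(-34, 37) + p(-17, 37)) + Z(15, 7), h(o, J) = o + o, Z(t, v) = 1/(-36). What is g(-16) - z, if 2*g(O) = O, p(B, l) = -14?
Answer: 2665/36 ≈ 74.028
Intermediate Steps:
Z(t, v) = -1/36
h(o, J) = 2*o
g(O) = O/2
z = -2953/36 (z = (2*(-34) - 14) - 1/36 = (-68 - 14) - 1/36 = -82 - 1/36 = -2953/36 ≈ -82.028)
g(-16) - z = (1/2)*(-16) - 1*(-2953/36) = -8 + 2953/36 = 2665/36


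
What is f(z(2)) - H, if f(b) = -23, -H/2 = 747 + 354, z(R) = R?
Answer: 2179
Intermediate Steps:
H = -2202 (H = -2*(747 + 354) = -2*1101 = -2202)
f(z(2)) - H = -23 - 1*(-2202) = -23 + 2202 = 2179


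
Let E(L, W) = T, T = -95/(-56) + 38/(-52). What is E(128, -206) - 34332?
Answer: -24992993/728 ≈ -34331.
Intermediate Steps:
T = 703/728 (T = -95*(-1/56) + 38*(-1/52) = 95/56 - 19/26 = 703/728 ≈ 0.96566)
E(L, W) = 703/728
E(128, -206) - 34332 = 703/728 - 34332 = -24992993/728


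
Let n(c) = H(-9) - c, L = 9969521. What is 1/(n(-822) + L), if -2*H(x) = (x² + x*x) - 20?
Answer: 1/9970272 ≈ 1.0030e-7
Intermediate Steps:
H(x) = 10 - x² (H(x) = -((x² + x*x) - 20)/2 = -((x² + x²) - 20)/2 = -(2*x² - 20)/2 = -(-20 + 2*x²)/2 = 10 - x²)
n(c) = -71 - c (n(c) = (10 - 1*(-9)²) - c = (10 - 1*81) - c = (10 - 81) - c = -71 - c)
1/(n(-822) + L) = 1/((-71 - 1*(-822)) + 9969521) = 1/((-71 + 822) + 9969521) = 1/(751 + 9969521) = 1/9970272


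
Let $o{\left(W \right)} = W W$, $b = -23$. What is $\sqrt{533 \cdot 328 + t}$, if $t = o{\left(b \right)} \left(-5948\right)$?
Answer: $2 i \sqrt{742917} \approx 1723.9 i$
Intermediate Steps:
$o{\left(W \right)} = W^{2}$
$t = -3146492$ ($t = \left(-23\right)^{2} \left(-5948\right) = 529 \left(-5948\right) = -3146492$)
$\sqrt{533 \cdot 328 + t} = \sqrt{533 \cdot 328 - 3146492} = \sqrt{174824 - 3146492} = \sqrt{-2971668} = 2 i \sqrt{742917}$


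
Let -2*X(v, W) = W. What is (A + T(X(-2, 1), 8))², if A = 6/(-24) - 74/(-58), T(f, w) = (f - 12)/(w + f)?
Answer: 49729/121104 ≈ 0.41063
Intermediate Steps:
X(v, W) = -W/2
T(f, w) = (-12 + f)/(f + w)
A = 119/116 (A = 6*(-1/24) - 74*(-1/58) = -¼ + 37/29 = 119/116 ≈ 1.0259)
(A + T(X(-2, 1), 8))² = (119/116 + (-12 - ½*1)/(-½*1 + 8))² = (119/116 + (-12 - ½)/(-½ + 8))² = (119/116 - 25/2/(15/2))² = (119/116 + (2/15)*(-25/2))² = (119/116 - 5/3)² = (-223/348)² = 49729/121104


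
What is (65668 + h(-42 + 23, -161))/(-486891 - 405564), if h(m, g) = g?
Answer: -65507/892455 ≈ -0.073401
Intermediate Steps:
(65668 + h(-42 + 23, -161))/(-486891 - 405564) = (65668 - 161)/(-486891 - 405564) = 65507/(-892455) = 65507*(-1/892455) = -65507/892455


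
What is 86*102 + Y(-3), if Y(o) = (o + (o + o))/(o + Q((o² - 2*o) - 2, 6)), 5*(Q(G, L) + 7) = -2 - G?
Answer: 114045/13 ≈ 8772.7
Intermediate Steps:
Q(G, L) = -37/5 - G/5 (Q(G, L) = -7 + (-2 - G)/5 = -7 + (-⅖ - G/5) = -37/5 - G/5)
Y(o) = 3*o/(-7 - o²/5 + 7*o/5) (Y(o) = (o + (o + o))/(o + (-37/5 - ((o² - 2*o) - 2)/5)) = (o + 2*o)/(o + (-37/5 - (-2 + o² - 2*o)/5)) = (3*o)/(o + (-37/5 + (⅖ - o²/5 + 2*o/5))) = (3*o)/(o + (-7 - o²/5 + 2*o/5)) = (3*o)/(-7 - o²/5 + 7*o/5) = 3*o/(-7 - o²/5 + 7*o/5))
86*102 + Y(-3) = 86*102 - 15*(-3)/(35 + (-3)² - 7*(-3)) = 8772 - 15*(-3)/(35 + 9 + 21) = 8772 - 15*(-3)/65 = 8772 - 15*(-3)*1/65 = 8772 + 9/13 = 114045/13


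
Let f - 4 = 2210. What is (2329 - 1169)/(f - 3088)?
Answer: -580/437 ≈ -1.3272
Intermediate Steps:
f = 2214 (f = 4 + 2210 = 2214)
(2329 - 1169)/(f - 3088) = (2329 - 1169)/(2214 - 3088) = 1160/(-874) = 1160*(-1/874) = -580/437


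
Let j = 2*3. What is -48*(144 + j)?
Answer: -7200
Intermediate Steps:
j = 6
-48*(144 + j) = -48*(144 + 6) = -48*150 = -7200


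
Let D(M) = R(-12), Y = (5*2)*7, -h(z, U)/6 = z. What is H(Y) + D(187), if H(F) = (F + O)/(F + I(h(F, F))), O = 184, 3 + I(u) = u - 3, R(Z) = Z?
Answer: -2263/178 ≈ -12.713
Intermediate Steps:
h(z, U) = -6*z
Y = 70 (Y = 10*7 = 70)
I(u) = -6 + u (I(u) = -3 + (u - 3) = -3 + (-3 + u) = -6 + u)
D(M) = -12
H(F) = (184 + F)/(-6 - 5*F) (H(F) = (F + 184)/(F + (-6 - 6*F)) = (184 + F)/(-6 - 5*F))
H(Y) + D(187) = (-184 - 1*70)/(6 + 5*70) - 12 = (-184 - 70)/(6 + 350) - 12 = -254/356 - 12 = (1/356)*(-254) - 12 = -127/178 - 12 = -2263/178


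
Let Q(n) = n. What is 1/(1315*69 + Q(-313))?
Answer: 1/90422 ≈ 1.1059e-5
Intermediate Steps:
1/(1315*69 + Q(-313)) = 1/(1315*69 - 313) = 1/(90735 - 313) = 1/90422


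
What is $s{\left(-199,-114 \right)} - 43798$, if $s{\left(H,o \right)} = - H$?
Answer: $-43599$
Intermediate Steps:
$s{\left(-199,-114 \right)} - 43798 = \left(-1\right) \left(-199\right) - 43798 = 199 - 43798 = -43599$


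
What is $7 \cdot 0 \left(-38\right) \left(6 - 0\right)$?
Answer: $0$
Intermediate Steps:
$7 \cdot 0 \left(-38\right) \left(6 - 0\right) = 0 \left(-38\right) \left(6 + 0\right) = 0 \cdot 6 = 0$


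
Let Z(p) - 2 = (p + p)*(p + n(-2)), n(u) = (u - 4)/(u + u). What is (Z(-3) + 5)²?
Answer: 256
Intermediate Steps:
n(u) = (-4 + u)/(2*u) (n(u) = (-4 + u)/((2*u)) = (-4 + u)*(1/(2*u)) = (-4 + u)/(2*u))
Z(p) = 2 + 2*p*(3/2 + p) (Z(p) = 2 + (p + p)*(p + (½)*(-4 - 2)/(-2)) = 2 + (2*p)*(p + (½)*(-½)*(-6)) = 2 + (2*p)*(p + 3/2) = 2 + (2*p)*(3/2 + p) = 2 + 2*p*(3/2 + p))
(Z(-3) + 5)² = ((2 + 2*(-3)² + 3*(-3)) + 5)² = ((2 + 2*9 - 9) + 5)² = ((2 + 18 - 9) + 5)² = (11 + 5)² = 16² = 256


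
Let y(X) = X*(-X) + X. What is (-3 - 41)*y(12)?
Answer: 5808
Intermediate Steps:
y(X) = X - X² (y(X) = -X² + X = X - X²)
(-3 - 41)*y(12) = (-3 - 41)*(12*(1 - 1*12)) = -528*(1 - 12) = -528*(-11) = -44*(-132) = 5808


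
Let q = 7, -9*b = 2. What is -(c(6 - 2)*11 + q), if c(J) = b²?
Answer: -611/81 ≈ -7.5432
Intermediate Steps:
b = -2/9 (b = -⅑*2 = -2/9 ≈ -0.22222)
c(J) = 4/81 (c(J) = (-2/9)² = 4/81)
-(c(6 - 2)*11 + q) = -((4/81)*11 + 7) = -(44/81 + 7) = -1*611/81 = -611/81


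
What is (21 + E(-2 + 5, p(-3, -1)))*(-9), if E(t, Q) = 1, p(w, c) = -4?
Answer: -198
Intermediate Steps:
(21 + E(-2 + 5, p(-3, -1)))*(-9) = (21 + 1)*(-9) = 22*(-9) = -198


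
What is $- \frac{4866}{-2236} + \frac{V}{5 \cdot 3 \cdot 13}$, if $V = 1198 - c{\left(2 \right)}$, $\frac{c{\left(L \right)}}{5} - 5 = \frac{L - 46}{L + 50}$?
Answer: $\frac{1790579}{218010} \approx 8.2133$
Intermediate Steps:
$c{\left(L \right)} = 25 + \frac{5 \left(-46 + L\right)}{50 + L}$ ($c{\left(L \right)} = 25 + 5 \frac{L - 46}{L + 50} = 25 + 5 \frac{-46 + L}{50 + L} = 25 + \frac{5 \left(-46 + L\right)}{50 + L}$)
$V = \frac{15304}{13}$ ($V = 1198 - \frac{30 \left(34 + 2\right)}{50 + 2} = 1198 - 30 \cdot \frac{1}{52} \cdot 36 = 1198 - \frac{270}{13} = \frac{15304}{13} \approx 1177.2$)
$- \frac{4866}{-2236} + \frac{V}{5 \cdot 3 \cdot 13} = - \frac{4866}{-2236} + \frac{15304}{13 \cdot 5 \cdot 3 \cdot 13} = \left(-4866\right) \left(- \frac{1}{2236}\right) + \frac{15304}{13 \cdot 15 \cdot 13} = \frac{2433}{1118} + \frac{15304}{13 \cdot 195} = \frac{2433}{1118} + \frac{15304}{13} \cdot \frac{1}{195} = \frac{2433}{1118} + \frac{15304}{2535} = \frac{1790579}{218010}$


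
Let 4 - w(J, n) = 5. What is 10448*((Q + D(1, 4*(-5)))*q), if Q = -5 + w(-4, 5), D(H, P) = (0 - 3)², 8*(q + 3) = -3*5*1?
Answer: -152802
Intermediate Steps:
w(J, n) = -1 (w(J, n) = 4 - 1*5 = 4 - 5 = -1)
q = -39/8 (q = -3 + (-3*5*1)/8 = -3 + (-15*1)/8 = -3 + (⅛)*(-15) = -3 - 15/8 = -39/8 ≈ -4.8750)
D(H, P) = 9 (D(H, P) = (-3)² = 9)
Q = -6 (Q = -5 - 1 = -6)
10448*((Q + D(1, 4*(-5)))*q) = 10448*((-6 + 9)*(-39/8)) = 10448*(3*(-39/8)) = 10448*(-117/8) = -152802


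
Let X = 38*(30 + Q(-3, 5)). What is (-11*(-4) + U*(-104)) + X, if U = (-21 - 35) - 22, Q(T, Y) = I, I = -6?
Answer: 9068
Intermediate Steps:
Q(T, Y) = -6
U = -78 (U = -56 - 22 = -78)
X = 912 (X = 38*(30 - 6) = 38*24 = 912)
(-11*(-4) + U*(-104)) + X = (-11*(-4) - 78*(-104)) + 912 = (44 + 8112) + 912 = 8156 + 912 = 9068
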